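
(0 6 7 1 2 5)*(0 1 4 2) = (0 6 7 4 2 5 1) 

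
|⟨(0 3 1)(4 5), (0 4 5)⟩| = 120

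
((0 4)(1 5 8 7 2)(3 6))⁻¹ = (0 4)(1 2 7 8 5)(3 6)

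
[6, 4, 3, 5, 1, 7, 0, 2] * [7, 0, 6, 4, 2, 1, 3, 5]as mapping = [0→3, 1→2, 2→4, 3→1, 4→0, 5→5, 6→7, 7→6]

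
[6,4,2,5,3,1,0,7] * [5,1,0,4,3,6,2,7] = [2,3,0,6,4,1,5,7]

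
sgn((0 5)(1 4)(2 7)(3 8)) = 1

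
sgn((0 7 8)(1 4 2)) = 1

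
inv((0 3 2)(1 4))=(0 2 3)(1 4)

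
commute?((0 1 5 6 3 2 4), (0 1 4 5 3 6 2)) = no:(0 1 5 6 3 2 4)*(0 1 4 5 3 6 2) = (0 4 1 3)(2 5), (0 1 4 5 3 6 2)*(0 1 5 6 3 2 4) = (0 5 2 1)(4 6)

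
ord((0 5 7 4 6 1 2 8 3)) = 9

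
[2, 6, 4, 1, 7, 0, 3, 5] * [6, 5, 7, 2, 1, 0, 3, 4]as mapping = [0→7, 1→3, 2→1, 3→5, 4→4, 5→6, 6→2, 7→0]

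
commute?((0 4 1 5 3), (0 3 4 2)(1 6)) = no:(0 4 1 5 3) * (0 3 4 2)(1 6) = (0 2)(1 5 4 6), (0 3 4 2)(1 6) * (0 4 1 5 3) = (1 6 5 3)(2 4)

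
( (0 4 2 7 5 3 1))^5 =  (0 3 7 4 1 5 2)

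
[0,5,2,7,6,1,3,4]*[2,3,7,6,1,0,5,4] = [2,0,7,4,5,3,6,1]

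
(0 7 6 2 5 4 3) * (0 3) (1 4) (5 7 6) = (0 6 2 7 5 1 4) 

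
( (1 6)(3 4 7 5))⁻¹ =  (1 6)(3 5 7 4)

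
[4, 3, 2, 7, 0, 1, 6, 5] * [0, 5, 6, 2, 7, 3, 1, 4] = [7, 2, 6, 4, 0, 5, 1, 3]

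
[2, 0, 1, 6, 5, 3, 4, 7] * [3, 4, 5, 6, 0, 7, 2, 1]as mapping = [0→5, 1→3, 2→4, 3→2, 4→7, 5→6, 6→0, 7→1]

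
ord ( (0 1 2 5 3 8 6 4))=8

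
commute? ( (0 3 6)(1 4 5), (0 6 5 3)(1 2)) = no: (0 3 6)(1 4 5)*(0 6 5 3)(1 2) = (1 4 3 5 2), (0 6 5 3)(1 2)*(0 3 6)(1 4 5) = (1 2 4 5 6)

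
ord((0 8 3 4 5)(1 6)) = 10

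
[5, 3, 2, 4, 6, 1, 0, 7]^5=[6, 5, 2, 1, 3, 0, 4, 7]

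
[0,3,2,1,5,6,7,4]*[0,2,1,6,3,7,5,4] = [0,6,1,2,7,5,4,3]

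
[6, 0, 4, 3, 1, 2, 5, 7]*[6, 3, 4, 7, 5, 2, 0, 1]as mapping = [0→0, 1→6, 2→5, 3→7, 4→3, 5→4, 6→2, 7→1]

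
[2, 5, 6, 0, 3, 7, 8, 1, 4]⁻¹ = [3, 7, 0, 4, 8, 1, 2, 5, 6]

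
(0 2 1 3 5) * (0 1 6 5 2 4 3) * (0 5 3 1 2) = (0 4 1 5 2 6 3)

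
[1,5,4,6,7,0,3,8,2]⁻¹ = [5,0,8,6,2,1,3,4,7]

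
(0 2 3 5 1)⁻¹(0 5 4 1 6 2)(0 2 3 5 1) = (0 6 3 2 1 4)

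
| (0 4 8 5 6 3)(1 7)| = 6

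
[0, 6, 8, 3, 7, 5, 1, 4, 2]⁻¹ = [0, 6, 8, 3, 7, 5, 1, 4, 2]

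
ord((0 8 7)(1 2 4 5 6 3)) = 6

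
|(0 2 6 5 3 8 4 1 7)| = 9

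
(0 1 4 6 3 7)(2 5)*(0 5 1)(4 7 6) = (1 7 5 2)(3 6)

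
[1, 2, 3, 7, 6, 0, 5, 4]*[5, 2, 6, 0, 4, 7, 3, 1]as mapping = [0→2, 1→6, 2→0, 3→1, 4→3, 5→5, 6→7, 7→4]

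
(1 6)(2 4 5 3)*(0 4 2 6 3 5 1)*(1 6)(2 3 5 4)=(0 2 3 1 5 4 6)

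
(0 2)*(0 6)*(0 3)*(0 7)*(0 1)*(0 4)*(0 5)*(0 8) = (0 2 6 3 7 1 4 5 8)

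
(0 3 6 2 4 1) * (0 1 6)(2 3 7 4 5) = (0 7 4 6 3)(2 5)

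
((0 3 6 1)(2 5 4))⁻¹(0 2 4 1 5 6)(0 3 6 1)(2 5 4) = (0 4 1 3 5 2)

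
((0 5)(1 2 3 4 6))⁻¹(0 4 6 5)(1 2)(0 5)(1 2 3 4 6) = (0 5 6 1)(2 3)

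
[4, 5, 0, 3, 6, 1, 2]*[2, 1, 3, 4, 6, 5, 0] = [6, 5, 2, 4, 0, 1, 3]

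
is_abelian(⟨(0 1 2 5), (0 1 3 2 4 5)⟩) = no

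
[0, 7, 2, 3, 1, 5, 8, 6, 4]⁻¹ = [0, 4, 2, 3, 8, 5, 7, 1, 6]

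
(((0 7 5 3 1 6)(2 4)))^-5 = (0 7 5 3 1 6)(2 4)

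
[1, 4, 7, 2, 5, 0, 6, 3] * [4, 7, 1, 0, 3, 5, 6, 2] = [7, 3, 2, 1, 5, 4, 6, 0]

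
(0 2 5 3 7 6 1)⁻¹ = (0 1 6 7 3 5 2)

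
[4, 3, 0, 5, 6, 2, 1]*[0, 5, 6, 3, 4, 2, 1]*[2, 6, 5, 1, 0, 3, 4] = [0, 1, 2, 5, 6, 4, 3] 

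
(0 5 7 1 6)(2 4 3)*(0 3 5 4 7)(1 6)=(0 4 5)(2 7 6 3)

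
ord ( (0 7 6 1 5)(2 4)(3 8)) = 10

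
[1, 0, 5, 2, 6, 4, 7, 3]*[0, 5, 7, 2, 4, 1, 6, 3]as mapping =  [0→5, 1→0, 2→1, 3→7, 4→6, 5→4, 6→3, 7→2]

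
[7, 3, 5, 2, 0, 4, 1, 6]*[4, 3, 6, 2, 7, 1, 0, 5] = [5, 2, 1, 6, 4, 7, 3, 0] 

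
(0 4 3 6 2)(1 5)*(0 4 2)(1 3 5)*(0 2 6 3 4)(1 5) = (0 6 2)(1 5 4)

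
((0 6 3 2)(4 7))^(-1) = (0 2 3 6)(4 7)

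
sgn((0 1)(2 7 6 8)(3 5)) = -1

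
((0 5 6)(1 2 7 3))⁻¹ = (0 6 5)(1 3 7 2)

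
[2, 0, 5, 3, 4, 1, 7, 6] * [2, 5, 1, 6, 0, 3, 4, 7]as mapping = [0→1, 1→2, 2→3, 3→6, 4→0, 5→5, 6→7, 7→4]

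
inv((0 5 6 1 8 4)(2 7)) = (0 4 8 1 6 5)(2 7)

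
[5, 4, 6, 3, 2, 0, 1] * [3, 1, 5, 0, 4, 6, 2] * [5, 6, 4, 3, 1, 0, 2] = [2, 1, 4, 5, 0, 3, 6]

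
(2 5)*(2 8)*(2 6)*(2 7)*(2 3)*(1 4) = (1 4)(2 5 8 6 7 3)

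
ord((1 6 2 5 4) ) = 5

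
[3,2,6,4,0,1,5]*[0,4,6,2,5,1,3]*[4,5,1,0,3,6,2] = [1,2,0,6,4,3,5]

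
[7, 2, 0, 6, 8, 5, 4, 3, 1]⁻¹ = [2, 8, 1, 7, 6, 5, 3, 0, 4]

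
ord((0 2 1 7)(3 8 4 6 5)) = 20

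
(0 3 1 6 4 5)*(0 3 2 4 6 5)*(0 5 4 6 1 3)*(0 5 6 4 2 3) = (0 3)(1 2 4 6)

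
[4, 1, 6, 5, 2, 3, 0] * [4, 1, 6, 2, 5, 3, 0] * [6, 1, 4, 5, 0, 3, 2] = [3, 1, 6, 5, 2, 4, 0]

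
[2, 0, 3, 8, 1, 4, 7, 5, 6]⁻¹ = [1, 4, 0, 2, 5, 7, 8, 6, 3]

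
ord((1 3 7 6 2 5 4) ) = 7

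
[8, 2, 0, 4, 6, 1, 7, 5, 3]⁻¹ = [2, 5, 1, 8, 3, 7, 4, 6, 0]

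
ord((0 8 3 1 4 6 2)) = 7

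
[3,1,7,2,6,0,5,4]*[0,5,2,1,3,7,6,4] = [1,5,4,2,6,0,7,3]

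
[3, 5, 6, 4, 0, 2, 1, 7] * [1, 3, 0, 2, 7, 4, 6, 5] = [2, 4, 6, 7, 1, 0, 3, 5]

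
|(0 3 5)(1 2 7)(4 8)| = 6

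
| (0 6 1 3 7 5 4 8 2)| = 9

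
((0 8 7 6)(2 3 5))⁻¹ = (0 6 7 8)(2 5 3)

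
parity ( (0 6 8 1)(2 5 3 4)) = even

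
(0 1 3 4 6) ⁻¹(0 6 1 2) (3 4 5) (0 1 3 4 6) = (0 3 2 1) (4 6 5) 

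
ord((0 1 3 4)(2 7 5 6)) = 4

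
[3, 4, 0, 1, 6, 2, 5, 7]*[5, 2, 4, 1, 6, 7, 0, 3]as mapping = [0→1, 1→6, 2→5, 3→2, 4→0, 5→4, 6→7, 7→3]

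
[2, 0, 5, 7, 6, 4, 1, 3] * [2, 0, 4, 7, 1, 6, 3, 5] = [4, 2, 6, 5, 3, 1, 0, 7]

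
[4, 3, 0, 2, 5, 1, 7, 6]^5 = [2, 5, 3, 1, 0, 4, 7, 6]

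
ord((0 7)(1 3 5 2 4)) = 10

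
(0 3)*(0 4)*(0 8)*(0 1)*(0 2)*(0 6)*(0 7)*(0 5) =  (0 3 4 8 1 2 6 7 5)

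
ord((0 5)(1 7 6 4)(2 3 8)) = 12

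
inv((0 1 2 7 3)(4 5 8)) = (0 3 7 2 1)(4 8 5)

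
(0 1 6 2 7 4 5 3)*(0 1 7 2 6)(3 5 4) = (0 7 3 1)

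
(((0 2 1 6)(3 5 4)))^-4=(3 4 5)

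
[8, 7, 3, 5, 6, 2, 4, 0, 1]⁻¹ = [7, 8, 5, 2, 6, 3, 4, 1, 0]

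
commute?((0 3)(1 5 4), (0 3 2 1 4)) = no:(0 3)(1 5 4)*(0 3 2 1 4) = (0 2 1 5), (0 3 2 1 4)*(0 3)(1 5 4) = (2 5 4 3)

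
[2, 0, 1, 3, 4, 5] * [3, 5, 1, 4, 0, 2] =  [1, 3, 5, 4, 0, 2]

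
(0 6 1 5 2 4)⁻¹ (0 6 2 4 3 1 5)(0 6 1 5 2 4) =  (0 3 5 2 6 1 4)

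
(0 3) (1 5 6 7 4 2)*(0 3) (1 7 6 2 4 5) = (2 7 5) 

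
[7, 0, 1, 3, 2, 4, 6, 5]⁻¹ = [1, 2, 4, 3, 5, 7, 6, 0]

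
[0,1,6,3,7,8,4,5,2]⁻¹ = [0,1,8,3,6,7,2,4,5]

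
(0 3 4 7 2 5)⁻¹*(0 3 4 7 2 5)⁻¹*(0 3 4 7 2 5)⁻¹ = (0 7)(2 3)(4 5)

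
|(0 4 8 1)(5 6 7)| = 12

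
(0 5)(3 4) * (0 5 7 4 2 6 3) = (0 7 4)(2 6 3)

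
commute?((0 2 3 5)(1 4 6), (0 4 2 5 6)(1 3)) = no:(0 2 3 5)(1 4 6) * (0 4 2 5 6)(1 3) = (0 5 4)(1 2)(3 6), (0 4 2 5 6)(1 3) * (0 2 3 5)(1 4 6) = (0 6 2)(1 5)(3 4)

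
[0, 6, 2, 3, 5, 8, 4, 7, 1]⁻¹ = [0, 8, 2, 3, 6, 4, 1, 7, 5]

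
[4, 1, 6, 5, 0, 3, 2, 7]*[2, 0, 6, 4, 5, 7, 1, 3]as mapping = [0→5, 1→0, 2→1, 3→7, 4→2, 5→4, 6→6, 7→3]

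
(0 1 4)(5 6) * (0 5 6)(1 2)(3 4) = (0 2 1 3 4 5)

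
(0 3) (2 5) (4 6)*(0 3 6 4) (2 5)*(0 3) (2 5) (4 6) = (0 4 6 3) (2 5) 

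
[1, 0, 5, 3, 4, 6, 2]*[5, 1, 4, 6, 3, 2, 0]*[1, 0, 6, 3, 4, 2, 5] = [0, 2, 6, 5, 3, 1, 4]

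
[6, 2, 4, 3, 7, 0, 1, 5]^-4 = [2, 7, 5, 3, 0, 1, 4, 6]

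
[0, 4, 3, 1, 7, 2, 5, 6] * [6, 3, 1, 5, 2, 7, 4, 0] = [6, 2, 5, 3, 0, 1, 7, 4]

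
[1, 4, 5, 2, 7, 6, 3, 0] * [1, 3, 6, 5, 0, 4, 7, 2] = [3, 0, 4, 6, 2, 7, 5, 1]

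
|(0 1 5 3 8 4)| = 6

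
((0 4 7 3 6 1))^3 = (0 3)(1 7)(4 6)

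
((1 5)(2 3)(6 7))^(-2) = ()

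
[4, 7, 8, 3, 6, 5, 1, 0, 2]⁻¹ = [7, 6, 8, 3, 0, 5, 4, 1, 2]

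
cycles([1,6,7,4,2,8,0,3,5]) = (0 1 6)(2 7 3 4)(5 8)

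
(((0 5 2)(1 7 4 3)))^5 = (0 2 5)(1 7 4 3)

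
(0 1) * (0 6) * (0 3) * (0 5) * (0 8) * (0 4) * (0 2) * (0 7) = (0 1 6 3 5 8 4 2 7)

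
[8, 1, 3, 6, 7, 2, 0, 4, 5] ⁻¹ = [6, 1, 5, 2, 7, 8, 3, 4, 0] 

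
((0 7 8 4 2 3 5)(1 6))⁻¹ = (0 5 3 2 4 8 7)(1 6)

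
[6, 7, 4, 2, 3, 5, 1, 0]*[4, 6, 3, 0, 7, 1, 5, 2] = [5, 2, 7, 3, 0, 1, 6, 4]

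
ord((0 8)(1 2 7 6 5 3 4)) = 14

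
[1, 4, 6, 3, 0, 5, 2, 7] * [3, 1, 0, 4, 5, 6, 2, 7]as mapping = [0→1, 1→5, 2→2, 3→4, 4→3, 5→6, 6→0, 7→7]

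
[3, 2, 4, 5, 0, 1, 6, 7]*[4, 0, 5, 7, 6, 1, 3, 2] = [7, 5, 6, 1, 4, 0, 3, 2]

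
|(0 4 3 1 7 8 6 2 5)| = 9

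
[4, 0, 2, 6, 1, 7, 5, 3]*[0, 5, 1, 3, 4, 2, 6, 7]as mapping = [0→4, 1→0, 2→1, 3→6, 4→5, 5→7, 6→2, 7→3]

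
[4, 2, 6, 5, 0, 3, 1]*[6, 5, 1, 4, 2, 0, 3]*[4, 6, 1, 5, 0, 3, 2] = [1, 6, 5, 4, 2, 0, 3]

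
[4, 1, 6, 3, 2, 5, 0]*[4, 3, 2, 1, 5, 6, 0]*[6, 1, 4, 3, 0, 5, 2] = [5, 3, 6, 1, 4, 2, 0]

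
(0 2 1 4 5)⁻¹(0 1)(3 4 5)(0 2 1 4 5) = (0 3 5)(2 4)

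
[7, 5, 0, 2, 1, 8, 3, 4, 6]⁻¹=[2, 4, 3, 6, 7, 1, 8, 0, 5]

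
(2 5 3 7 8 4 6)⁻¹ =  (2 6 4 8 7 3 5)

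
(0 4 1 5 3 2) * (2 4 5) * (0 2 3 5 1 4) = (0 1 3)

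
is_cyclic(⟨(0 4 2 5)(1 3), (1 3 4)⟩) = no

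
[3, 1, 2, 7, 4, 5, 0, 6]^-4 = [0, 1, 2, 3, 4, 5, 6, 7]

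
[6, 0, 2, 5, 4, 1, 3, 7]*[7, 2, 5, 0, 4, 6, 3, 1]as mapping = [0→3, 1→7, 2→5, 3→6, 4→4, 5→2, 6→0, 7→1]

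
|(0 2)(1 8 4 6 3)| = 10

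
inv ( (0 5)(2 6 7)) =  (0 5)(2 7 6)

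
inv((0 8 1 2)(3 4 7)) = (0 2 1 8)(3 7 4)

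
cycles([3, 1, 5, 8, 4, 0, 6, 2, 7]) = (0 3 8 7 2 5)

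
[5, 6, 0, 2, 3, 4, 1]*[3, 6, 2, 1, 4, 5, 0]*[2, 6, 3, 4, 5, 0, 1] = [0, 2, 4, 3, 6, 5, 1]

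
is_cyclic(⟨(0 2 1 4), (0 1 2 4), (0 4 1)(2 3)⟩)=no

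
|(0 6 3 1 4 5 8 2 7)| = 9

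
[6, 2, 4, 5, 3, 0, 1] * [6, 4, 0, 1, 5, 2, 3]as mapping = [0→3, 1→0, 2→5, 3→2, 4→1, 5→6, 6→4]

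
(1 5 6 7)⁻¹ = (1 7 6 5)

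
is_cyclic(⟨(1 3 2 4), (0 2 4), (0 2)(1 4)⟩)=no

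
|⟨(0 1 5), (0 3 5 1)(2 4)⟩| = 24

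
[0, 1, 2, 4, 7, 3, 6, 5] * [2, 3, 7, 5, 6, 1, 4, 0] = [2, 3, 7, 6, 0, 5, 4, 1]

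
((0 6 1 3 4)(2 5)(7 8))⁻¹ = (0 4 3 1 6)(2 5)(7 8)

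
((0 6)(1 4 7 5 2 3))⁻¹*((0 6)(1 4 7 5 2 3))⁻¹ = (1 2 7)(3 5 4)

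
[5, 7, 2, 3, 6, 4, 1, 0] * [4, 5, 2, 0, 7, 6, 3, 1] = [6, 1, 2, 0, 3, 7, 5, 4]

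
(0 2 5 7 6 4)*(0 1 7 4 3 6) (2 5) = (0 5 4 1 7) (3 6) 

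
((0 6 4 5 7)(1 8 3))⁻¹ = (0 7 5 4 6)(1 3 8)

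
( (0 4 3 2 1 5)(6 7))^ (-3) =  (0 2)(1 4)(3 5)(6 7)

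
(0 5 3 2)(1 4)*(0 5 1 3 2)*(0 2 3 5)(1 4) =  (0 4 5 3 2)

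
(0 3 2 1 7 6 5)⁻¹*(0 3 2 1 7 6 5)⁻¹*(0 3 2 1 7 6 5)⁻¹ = (0 7 3 6 2 5 1)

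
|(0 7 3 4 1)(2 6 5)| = 15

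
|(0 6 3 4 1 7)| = 6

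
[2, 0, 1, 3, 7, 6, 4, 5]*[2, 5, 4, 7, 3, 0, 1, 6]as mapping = [0→4, 1→2, 2→5, 3→7, 4→6, 5→1, 6→3, 7→0]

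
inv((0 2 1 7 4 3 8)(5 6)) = (0 8 3 4 7 1 2)(5 6)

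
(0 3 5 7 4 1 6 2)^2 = (0 5 4 6)(1 2 3 7)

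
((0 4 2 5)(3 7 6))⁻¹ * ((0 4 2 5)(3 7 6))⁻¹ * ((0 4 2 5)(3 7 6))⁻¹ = (0 4 2 5)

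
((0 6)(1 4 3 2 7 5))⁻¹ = (0 6)(1 5 7 2 3 4)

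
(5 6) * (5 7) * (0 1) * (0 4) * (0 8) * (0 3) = (0 1 4 8 3)(5 6 7)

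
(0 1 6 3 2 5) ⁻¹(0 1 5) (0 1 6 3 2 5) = (0 1 6) 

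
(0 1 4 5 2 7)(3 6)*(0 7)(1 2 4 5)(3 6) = (0 2)(1 5 4)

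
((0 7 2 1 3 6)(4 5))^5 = (0 6 3 1 2 7)(4 5)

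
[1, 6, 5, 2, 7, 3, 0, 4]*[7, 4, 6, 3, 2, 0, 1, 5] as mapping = [0→4, 1→1, 2→0, 3→6, 4→5, 5→3, 6→7, 7→2] 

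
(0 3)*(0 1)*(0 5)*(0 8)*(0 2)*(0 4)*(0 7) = (0 3 1 5 8 2 4 7)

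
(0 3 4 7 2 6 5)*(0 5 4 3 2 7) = (0 2 6 4)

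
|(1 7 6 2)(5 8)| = 4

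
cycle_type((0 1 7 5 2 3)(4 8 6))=3.6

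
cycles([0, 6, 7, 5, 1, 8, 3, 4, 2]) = (1 6 3 5 8 2 7 4)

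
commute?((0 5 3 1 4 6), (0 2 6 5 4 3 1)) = no:(0 5 3 1 4 6)*(0 2 6 5 4 3 1) = (0 4 5 1 3)(2 6), (0 2 6 5 4 3 1)*(0 5 3 1 4 6) = (0 2)(1 5 6 3 4)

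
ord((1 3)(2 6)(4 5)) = 2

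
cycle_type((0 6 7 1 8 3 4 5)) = 8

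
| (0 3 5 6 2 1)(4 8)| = 6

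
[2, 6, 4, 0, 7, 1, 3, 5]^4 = [5, 2, 1, 7, 6, 0, 4, 3]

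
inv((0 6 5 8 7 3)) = (0 3 7 8 5 6)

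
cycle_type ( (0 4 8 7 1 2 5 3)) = 8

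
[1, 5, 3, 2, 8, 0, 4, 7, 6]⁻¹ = [5, 0, 3, 2, 6, 1, 8, 7, 4]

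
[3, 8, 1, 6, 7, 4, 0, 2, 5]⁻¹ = [6, 2, 7, 0, 5, 8, 3, 4, 1]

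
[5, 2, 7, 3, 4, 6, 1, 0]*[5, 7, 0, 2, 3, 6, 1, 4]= [6, 0, 4, 2, 3, 1, 7, 5]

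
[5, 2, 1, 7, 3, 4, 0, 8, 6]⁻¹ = [6, 2, 1, 4, 5, 0, 8, 3, 7]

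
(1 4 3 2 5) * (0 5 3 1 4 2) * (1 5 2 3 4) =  (0 2 4 5 1 3)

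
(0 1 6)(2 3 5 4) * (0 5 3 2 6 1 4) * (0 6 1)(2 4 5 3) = (0 5 6 3 2 4 1)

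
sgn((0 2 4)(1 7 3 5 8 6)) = -1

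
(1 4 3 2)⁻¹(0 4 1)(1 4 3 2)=(0 3 4)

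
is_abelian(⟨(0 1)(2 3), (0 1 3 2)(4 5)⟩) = no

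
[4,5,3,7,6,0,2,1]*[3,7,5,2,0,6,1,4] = [0,6,2,4,1,3,5,7]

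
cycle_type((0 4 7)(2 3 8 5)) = 3.4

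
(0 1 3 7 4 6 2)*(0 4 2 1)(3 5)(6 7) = (1 5 3 6)(2 4 7)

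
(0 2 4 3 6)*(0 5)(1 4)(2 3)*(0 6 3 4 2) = (0 4)(1 2)(5 6)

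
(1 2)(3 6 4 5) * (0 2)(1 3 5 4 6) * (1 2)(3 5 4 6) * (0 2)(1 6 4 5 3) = (0 6 1 2 3)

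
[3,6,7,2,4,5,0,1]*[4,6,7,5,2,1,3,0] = [5,3,0,7,2,1,4,6]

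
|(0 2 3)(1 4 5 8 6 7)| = 6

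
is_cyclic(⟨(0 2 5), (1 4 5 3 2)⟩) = no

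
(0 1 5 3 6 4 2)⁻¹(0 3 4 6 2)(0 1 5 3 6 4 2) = (0 1 6 2 4)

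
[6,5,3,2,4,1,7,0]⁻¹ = [7,5,3,2,4,1,0,6]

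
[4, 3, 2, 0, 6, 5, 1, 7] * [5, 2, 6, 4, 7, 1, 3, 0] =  [7, 4, 6, 5, 3, 1, 2, 0] 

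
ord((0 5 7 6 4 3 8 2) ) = 8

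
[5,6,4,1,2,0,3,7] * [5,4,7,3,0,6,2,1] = [6,2,0,4,7,5,3,1]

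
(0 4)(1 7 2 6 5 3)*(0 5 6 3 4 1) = (0 1 7 2 3)(4 5)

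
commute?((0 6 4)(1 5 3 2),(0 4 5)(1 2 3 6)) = no:(0 6 4)(1 5 3 2) * (0 4 5)(1 2 3 6) = (0 1)(5 6),(0 4 5)(1 2 3 6) * (0 6 4)(1 5 3 2) = (3 4)(5 6)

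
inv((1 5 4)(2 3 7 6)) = (1 4 5)(2 6 7 3)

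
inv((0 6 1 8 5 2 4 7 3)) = (0 3 7 4 2 5 8 1 6)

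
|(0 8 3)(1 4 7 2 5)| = 15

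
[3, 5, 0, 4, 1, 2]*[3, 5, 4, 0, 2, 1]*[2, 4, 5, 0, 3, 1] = [2, 4, 0, 5, 1, 3]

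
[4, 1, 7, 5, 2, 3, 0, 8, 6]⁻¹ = [6, 1, 4, 5, 0, 3, 8, 2, 7]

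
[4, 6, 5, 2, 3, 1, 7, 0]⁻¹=[7, 5, 3, 4, 0, 2, 1, 6]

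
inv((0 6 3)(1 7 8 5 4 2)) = (0 3 6)(1 2 4 5 8 7)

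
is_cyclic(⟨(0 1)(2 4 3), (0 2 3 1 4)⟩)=no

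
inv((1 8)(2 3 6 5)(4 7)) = (1 8)(2 5 6 3)(4 7)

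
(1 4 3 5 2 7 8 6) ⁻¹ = (1 6 8 7 2 5 3 4) 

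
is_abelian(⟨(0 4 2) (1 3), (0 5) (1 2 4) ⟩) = no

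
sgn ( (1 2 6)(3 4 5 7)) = -1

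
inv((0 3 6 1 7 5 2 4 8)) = (0 8 4 2 5 7 1 6 3)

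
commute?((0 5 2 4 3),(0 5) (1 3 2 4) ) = no:(0 5 2 4 3) * (0 5) (1 3 2 4) = (1 3 5 4 2),(0 5) (1 3 2 4) * (0 5 2 4 3) = (0 2 3 4 1) 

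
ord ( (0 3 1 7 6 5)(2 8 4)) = 6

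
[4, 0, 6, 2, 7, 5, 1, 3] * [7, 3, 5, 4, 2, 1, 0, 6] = [2, 7, 0, 5, 6, 1, 3, 4]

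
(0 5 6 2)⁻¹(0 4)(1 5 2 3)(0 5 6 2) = (0 3 1 6)(4 5)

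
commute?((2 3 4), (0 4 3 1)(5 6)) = no:(2 3 4) * (0 4 3 1)(5 6) = (0 4 2 1)(5 6), (0 4 3 1)(5 6) * (2 3 4) = (0 2 3 1)(5 6)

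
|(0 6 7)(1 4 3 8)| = 12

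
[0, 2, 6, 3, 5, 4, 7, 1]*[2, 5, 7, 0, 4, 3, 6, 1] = [2, 7, 6, 0, 3, 4, 1, 5]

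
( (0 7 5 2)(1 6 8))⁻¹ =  (0 2 5 7)(1 8 6)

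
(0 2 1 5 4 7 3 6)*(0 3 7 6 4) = (0 2 1 5)(3 4 6)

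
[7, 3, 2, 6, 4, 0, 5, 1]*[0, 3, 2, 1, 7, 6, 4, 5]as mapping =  [0→5, 1→1, 2→2, 3→4, 4→7, 5→0, 6→6, 7→3]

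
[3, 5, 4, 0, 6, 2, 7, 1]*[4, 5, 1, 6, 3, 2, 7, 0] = [6, 2, 3, 4, 7, 1, 0, 5]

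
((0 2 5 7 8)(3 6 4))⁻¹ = (0 8 7 5 2)(3 4 6)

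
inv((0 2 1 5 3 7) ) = (0 7 3 5 1 2) 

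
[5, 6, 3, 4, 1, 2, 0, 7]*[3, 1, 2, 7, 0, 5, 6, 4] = [5, 6, 7, 0, 1, 2, 3, 4]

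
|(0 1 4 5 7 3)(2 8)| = 6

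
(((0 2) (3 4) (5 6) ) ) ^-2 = () 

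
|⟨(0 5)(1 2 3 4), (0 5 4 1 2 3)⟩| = 72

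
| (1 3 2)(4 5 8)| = 3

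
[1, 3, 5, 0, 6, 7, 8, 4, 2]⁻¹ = [3, 0, 8, 1, 7, 2, 4, 5, 6]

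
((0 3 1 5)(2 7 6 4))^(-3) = (0 3 1 5)(2 7 6 4)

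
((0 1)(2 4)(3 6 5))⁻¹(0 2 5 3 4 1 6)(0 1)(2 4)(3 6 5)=(0 5 1 4 3 6 2)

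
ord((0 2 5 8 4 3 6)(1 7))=14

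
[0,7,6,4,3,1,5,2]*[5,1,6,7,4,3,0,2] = [5,2,0,4,7,1,3,6]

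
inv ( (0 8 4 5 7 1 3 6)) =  (0 6 3 1 7 5 4 8)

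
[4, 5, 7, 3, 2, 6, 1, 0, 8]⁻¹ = [7, 6, 4, 3, 0, 1, 5, 2, 8]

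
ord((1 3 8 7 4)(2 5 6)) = 15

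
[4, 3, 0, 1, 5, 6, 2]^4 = [2, 1, 6, 3, 0, 4, 5]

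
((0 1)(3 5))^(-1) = (0 1)(3 5)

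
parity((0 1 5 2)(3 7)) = even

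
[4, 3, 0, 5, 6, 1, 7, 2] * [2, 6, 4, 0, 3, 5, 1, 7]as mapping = [0→3, 1→0, 2→2, 3→5, 4→1, 5→6, 6→7, 7→4]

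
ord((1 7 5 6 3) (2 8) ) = 10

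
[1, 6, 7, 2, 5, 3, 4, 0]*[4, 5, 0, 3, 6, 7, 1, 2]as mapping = [0→5, 1→1, 2→2, 3→0, 4→7, 5→3, 6→6, 7→4]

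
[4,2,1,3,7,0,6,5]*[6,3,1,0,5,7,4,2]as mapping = [0→5,1→1,2→3,3→0,4→2,5→6,6→4,7→7]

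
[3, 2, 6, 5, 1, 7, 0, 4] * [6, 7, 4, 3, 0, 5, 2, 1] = [3, 4, 2, 5, 7, 1, 6, 0] 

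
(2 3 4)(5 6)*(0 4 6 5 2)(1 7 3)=(0 4)(1 7 3 6 2)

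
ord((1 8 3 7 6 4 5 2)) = 8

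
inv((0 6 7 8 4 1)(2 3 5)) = (0 1 4 8 7 6)(2 5 3)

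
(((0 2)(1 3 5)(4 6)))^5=(0 2)(1 5 3)(4 6)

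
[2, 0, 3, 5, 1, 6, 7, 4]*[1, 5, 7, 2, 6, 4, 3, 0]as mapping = [0→7, 1→1, 2→2, 3→4, 4→5, 5→3, 6→0, 7→6]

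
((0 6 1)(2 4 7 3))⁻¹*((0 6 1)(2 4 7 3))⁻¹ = (0 6 1)(2 7)(3 4)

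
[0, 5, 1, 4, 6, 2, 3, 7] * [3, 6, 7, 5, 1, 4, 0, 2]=[3, 4, 6, 1, 0, 7, 5, 2]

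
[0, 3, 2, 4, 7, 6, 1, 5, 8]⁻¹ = [0, 6, 2, 1, 3, 7, 5, 4, 8]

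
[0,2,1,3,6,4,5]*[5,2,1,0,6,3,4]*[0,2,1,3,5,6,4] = [6,2,1,0,5,4,3]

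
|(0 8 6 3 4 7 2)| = 7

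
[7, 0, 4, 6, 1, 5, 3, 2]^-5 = [0, 1, 2, 6, 4, 5, 3, 7]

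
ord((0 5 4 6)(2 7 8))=12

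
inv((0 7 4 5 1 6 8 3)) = (0 3 8 6 1 5 4 7)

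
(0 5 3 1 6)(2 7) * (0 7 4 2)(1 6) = (0 5 3 6 7)(2 4)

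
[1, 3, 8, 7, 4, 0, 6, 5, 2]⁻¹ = [5, 0, 8, 1, 4, 7, 6, 3, 2]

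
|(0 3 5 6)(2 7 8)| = 12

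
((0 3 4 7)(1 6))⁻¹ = (0 7 4 3)(1 6)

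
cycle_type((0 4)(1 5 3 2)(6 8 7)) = 2.3.4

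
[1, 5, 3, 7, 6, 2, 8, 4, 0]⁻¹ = [8, 0, 5, 2, 7, 1, 4, 3, 6]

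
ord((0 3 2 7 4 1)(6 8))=6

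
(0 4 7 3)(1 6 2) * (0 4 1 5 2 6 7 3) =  (0 1 7)(2 5)(3 4)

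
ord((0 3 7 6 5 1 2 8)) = 8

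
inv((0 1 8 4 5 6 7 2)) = (0 2 7 6 5 4 8 1)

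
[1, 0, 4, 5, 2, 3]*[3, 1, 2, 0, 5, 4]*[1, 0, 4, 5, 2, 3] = [0, 5, 3, 2, 4, 1]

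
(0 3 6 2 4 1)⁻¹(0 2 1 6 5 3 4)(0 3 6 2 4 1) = (0 2 5 6 1 3 4)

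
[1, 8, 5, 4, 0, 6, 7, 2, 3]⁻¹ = [4, 0, 7, 8, 3, 2, 5, 6, 1]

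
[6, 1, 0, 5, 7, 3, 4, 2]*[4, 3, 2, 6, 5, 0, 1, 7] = [1, 3, 4, 0, 7, 6, 5, 2]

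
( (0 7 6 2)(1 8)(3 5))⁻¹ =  (0 2 6 7)(1 8)(3 5)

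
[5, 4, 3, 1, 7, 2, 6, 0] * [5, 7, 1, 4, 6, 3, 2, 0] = [3, 6, 4, 7, 0, 1, 2, 5]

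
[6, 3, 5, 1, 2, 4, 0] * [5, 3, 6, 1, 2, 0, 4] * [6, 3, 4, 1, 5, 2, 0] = [5, 3, 6, 1, 0, 4, 2]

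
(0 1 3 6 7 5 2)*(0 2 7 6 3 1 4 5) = (0 4 5 7)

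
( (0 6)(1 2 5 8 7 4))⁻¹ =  (0 6)(1 4 7 8 5 2)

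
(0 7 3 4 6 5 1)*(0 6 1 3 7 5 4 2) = (0 5 3 2)(1 6 4)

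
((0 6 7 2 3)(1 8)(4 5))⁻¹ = (0 3 2 7 6)(1 8)(4 5)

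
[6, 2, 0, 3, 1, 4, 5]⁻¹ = [2, 4, 1, 3, 5, 6, 0]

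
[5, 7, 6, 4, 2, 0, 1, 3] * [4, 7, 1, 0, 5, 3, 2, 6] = [3, 6, 2, 5, 1, 4, 7, 0]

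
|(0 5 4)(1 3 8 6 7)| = 15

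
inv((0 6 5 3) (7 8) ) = (0 3 5 6) (7 8) 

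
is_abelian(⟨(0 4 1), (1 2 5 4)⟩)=no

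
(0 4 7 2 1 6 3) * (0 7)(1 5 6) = (0 4)(2 5 6 3 7)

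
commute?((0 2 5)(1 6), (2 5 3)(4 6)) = no:(0 2 5)(1 6)*(2 5 3)(4 6) = (0 5)(1 4 6)(2 3), (2 5 3)(4 6)*(0 2 5)(1 6) = (0 2)(1 6 4)(3 5)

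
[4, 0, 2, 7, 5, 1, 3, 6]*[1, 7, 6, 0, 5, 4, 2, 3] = [5, 1, 6, 3, 4, 7, 0, 2]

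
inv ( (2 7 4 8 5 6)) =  (2 6 5 8 4 7)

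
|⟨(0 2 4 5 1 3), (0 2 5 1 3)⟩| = 720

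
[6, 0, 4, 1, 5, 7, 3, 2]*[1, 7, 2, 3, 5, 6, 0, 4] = [0, 1, 5, 7, 6, 4, 3, 2]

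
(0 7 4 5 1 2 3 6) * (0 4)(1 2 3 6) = (0 7)(1 3)(2 6 4 5)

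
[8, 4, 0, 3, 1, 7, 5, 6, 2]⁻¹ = [2, 4, 8, 3, 1, 6, 7, 5, 0]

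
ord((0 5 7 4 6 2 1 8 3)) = 9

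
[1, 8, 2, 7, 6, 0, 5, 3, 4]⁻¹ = [5, 0, 2, 7, 8, 6, 4, 3, 1]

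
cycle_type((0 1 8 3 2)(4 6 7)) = 3.5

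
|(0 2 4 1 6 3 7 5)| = 8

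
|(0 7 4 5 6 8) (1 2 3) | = 6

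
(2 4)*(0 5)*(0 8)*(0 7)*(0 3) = (0 5 8 7 3)(2 4)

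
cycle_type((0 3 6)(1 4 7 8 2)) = 3.5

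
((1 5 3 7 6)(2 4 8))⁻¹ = (1 6 7 3 5)(2 8 4)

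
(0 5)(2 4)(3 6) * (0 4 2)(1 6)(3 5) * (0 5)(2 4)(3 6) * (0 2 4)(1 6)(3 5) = (0 1 5 4 3 6 2)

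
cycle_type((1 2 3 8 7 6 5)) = 7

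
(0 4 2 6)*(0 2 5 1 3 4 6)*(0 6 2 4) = (0 2 6 4 5 1 3)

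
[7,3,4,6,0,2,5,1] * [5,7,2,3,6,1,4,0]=[0,3,6,4,5,2,1,7]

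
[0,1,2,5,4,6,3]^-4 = [0,1,2,6,4,3,5]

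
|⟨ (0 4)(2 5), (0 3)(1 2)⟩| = 6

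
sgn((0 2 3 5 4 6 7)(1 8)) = -1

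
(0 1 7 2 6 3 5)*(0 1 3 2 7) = (0 3 5 1)(2 6)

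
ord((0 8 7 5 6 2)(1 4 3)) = 6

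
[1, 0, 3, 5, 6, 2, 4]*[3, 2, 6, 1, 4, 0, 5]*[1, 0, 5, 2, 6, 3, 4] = [5, 2, 0, 1, 3, 4, 6]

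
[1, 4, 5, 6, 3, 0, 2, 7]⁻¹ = [5, 0, 6, 4, 1, 2, 3, 7]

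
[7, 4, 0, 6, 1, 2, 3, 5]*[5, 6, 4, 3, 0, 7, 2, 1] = [1, 0, 5, 2, 6, 4, 3, 7]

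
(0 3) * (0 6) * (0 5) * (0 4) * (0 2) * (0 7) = (0 3 6 5 4 2 7)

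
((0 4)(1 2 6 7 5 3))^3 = (0 4)(1 7)(2 5)(3 6)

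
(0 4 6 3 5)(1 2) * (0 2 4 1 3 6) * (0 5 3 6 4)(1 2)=(0 2 6 4 5 1)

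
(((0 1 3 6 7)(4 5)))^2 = (0 3 7 1 6)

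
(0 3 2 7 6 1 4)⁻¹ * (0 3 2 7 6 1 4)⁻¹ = (0 1 7 3 4 6 2)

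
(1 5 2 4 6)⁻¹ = (1 6 4 2 5)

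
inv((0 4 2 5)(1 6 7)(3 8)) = (0 5 2 4)(1 7 6)(3 8)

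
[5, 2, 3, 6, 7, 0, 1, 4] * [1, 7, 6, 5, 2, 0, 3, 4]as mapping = [0→0, 1→6, 2→5, 3→3, 4→4, 5→1, 6→7, 7→2]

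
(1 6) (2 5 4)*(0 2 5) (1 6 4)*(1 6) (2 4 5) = (0 4 2) (1 5 6) 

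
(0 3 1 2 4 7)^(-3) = (0 2)(1 7)(3 4)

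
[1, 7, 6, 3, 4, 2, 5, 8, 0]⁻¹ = [8, 0, 5, 3, 4, 6, 2, 1, 7]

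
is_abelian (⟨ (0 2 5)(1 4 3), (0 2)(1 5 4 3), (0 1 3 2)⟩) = no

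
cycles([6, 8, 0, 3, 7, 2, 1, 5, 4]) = (0 6 1 8 4 7 5 2)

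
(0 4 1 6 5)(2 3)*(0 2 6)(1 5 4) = (0 1)(2 3 6 4 5)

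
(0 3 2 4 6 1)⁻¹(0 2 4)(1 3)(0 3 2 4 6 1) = (0 2)(3 4 6)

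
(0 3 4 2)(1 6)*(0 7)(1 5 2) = (0 3 4 1 6 5 2 7)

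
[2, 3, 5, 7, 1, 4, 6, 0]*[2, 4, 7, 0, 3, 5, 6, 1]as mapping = [0→7, 1→0, 2→5, 3→1, 4→4, 5→3, 6→6, 7→2]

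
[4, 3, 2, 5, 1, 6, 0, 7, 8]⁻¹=[6, 4, 2, 1, 0, 3, 5, 7, 8]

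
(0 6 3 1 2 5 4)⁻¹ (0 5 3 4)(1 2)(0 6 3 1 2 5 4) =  (0 6 4 1)(2 5)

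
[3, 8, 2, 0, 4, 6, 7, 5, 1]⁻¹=[3, 8, 2, 0, 4, 7, 5, 6, 1]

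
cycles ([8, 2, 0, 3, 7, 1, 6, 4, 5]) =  (0 8 5 1 2)(4 7)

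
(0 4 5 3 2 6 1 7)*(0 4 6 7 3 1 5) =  (0 6 5 1 3 2 7 4) 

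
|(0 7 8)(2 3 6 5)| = 12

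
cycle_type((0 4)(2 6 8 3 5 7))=2.6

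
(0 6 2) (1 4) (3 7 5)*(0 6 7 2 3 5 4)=(0 7 4 1) (2 6 3) 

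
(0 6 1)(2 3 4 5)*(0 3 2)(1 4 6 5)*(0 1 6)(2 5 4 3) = (0 4 6 3)(1 2 5)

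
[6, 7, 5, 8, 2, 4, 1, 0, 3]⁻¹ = [7, 6, 4, 8, 5, 2, 0, 1, 3]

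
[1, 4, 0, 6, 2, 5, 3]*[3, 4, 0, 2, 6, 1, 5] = [4, 6, 3, 5, 0, 1, 2]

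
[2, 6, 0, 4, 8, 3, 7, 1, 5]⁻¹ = [2, 7, 0, 5, 3, 8, 1, 6, 4]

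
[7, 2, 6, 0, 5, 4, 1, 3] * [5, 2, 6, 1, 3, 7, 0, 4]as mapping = [0→4, 1→6, 2→0, 3→5, 4→7, 5→3, 6→2, 7→1]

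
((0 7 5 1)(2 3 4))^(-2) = (0 5)(1 7)(2 3 4)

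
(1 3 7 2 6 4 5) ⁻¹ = (1 5 4 6 2 7 3) 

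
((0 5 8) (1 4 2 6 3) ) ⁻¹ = (0 8 5) (1 3 6 2 4) 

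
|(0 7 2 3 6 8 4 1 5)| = 9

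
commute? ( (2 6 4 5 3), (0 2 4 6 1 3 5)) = no: (2 6 4 5 3)*(0 2 4 6 1 3 5) = (0 2 1 3 4), (0 2 4 6 1 3 5)*(2 6 4 5 3) = (0 6 1 2 5)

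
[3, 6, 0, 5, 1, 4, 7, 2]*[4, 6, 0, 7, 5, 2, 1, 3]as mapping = [0→7, 1→1, 2→4, 3→2, 4→6, 5→5, 6→3, 7→0]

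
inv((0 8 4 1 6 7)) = (0 7 6 1 4 8)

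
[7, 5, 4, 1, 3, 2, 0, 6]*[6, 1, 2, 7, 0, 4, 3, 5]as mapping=[0→5, 1→4, 2→0, 3→1, 4→7, 5→2, 6→6, 7→3]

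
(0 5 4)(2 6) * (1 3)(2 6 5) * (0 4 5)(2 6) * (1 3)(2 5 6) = (0 2)(5 6)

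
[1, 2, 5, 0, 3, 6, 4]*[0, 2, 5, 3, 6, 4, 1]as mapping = [0→2, 1→5, 2→4, 3→0, 4→3, 5→1, 6→6]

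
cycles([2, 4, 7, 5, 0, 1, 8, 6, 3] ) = (0 2 7 6 8 3 5 1 4) 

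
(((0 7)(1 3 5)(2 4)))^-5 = (0 7)(1 3 5)(2 4)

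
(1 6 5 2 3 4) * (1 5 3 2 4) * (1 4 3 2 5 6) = (2 5 3 4 6)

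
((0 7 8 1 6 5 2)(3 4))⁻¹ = (0 2 5 6 1 8 7)(3 4)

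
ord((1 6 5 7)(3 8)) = 4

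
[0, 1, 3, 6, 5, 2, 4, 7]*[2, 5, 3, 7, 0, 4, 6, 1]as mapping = [0→2, 1→5, 2→7, 3→6, 4→4, 5→3, 6→0, 7→1]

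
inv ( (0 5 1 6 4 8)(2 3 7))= (0 8 4 6 1 5)(2 7 3)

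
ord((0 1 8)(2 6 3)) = 3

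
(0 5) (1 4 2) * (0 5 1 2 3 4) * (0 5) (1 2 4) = (0 2 4 3 1 5) 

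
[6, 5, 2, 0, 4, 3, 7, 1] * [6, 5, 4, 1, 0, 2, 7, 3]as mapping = [0→7, 1→2, 2→4, 3→6, 4→0, 5→1, 6→3, 7→5]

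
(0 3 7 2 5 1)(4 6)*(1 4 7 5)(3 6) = (0 6 7 2 1)(3 5 4)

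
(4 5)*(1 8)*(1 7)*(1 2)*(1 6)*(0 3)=(0 3)(1 8 7 2 6)(4 5)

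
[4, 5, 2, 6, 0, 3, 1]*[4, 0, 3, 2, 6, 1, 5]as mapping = [0→6, 1→1, 2→3, 3→5, 4→4, 5→2, 6→0]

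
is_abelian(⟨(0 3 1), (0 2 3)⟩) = no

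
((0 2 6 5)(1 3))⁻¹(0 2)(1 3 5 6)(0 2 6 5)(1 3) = (0 5 3 1)(2 6)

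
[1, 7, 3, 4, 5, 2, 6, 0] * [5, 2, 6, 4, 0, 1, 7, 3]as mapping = [0→2, 1→3, 2→4, 3→0, 4→1, 5→6, 6→7, 7→5]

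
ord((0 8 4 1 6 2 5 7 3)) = 9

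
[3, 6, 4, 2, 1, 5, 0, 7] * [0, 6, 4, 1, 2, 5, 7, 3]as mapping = [0→1, 1→7, 2→2, 3→4, 4→6, 5→5, 6→0, 7→3]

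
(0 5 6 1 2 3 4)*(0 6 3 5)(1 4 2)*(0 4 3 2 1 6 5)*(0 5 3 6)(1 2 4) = (0 1)(2 5 4 3)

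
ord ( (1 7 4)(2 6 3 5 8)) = 15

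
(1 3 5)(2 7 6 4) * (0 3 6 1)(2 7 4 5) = (0 3 2 4 7 1 6 5)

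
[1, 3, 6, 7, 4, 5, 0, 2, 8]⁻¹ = [6, 0, 7, 1, 4, 5, 2, 3, 8]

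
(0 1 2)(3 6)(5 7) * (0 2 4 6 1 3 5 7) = (0 3 1 4 6 5)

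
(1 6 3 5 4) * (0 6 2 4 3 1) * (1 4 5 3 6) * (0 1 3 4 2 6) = (0 3 4 1 6 2 5)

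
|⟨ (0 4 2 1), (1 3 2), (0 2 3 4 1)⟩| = 120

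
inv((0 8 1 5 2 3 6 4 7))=(0 7 4 6 3 2 5 1 8)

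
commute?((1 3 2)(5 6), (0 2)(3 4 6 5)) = no:(1 3 2)(5 6)*(0 2)(3 4 6 5) = (0 2 1 4 6 3), (0 2)(3 4 6 5)*(1 3 2)(5 6) = (0 1 3 4 5 2)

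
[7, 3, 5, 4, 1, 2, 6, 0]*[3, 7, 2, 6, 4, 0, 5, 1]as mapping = [0→1, 1→6, 2→0, 3→4, 4→7, 5→2, 6→5, 7→3]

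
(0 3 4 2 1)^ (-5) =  ()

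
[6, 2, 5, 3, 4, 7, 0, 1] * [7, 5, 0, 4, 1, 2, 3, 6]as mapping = [0→3, 1→0, 2→2, 3→4, 4→1, 5→6, 6→7, 7→5]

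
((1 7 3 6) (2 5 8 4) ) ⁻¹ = (1 6 3 7) (2 4 8 5) 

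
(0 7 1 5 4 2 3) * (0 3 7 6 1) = (0 6 1 5 4 2 7)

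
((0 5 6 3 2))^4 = (0 2 3 6 5)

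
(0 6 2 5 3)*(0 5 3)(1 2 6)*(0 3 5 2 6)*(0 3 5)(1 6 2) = (0 6 3 1 2)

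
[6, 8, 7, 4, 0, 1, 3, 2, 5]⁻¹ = [4, 5, 7, 6, 3, 8, 0, 2, 1]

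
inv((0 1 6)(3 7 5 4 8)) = (0 6 1)(3 8 4 5 7)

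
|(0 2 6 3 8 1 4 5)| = 8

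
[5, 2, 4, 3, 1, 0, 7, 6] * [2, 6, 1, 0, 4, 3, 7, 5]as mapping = [0→3, 1→1, 2→4, 3→0, 4→6, 5→2, 6→5, 7→7]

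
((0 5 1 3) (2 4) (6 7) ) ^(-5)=(0 3 1 5) (2 4) (6 7) 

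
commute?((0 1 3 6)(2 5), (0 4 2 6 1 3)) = no:(0 1 3 6)(2 5)*(0 4 2 6 1 3) = (0 3 1)(2 5 6 4), (0 4 2 6 1 3)*(0 1 3 6)(2 5) = (0 4 5 2)(1 6 3)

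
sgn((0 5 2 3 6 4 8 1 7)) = 1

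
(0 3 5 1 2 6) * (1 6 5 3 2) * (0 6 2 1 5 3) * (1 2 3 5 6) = (0 2 5 3) (1 6) 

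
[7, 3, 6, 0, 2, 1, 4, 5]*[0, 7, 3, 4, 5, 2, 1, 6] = [6, 4, 1, 0, 3, 7, 5, 2]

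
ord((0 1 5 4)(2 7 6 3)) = 4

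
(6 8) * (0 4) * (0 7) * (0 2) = (0 4 7 2)(6 8)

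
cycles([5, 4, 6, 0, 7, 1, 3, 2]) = (0 5 1 4 7 2 6 3)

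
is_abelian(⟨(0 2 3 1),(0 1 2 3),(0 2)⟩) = no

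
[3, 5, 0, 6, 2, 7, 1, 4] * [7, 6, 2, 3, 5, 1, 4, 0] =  [3, 1, 7, 4, 2, 0, 6, 5]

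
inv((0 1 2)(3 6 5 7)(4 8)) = (0 2 1)(3 7 5 6)(4 8)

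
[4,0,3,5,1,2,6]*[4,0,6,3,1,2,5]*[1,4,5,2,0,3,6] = [4,0,2,5,1,6,3]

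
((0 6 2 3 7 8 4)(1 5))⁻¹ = (0 4 8 7 3 2 6)(1 5)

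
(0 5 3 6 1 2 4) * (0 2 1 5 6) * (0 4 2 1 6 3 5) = (0 3 4 1 6)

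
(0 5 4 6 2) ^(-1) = (0 2 6 4 5) 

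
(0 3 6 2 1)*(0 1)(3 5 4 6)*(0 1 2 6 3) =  (0 5 4 3)(1 2)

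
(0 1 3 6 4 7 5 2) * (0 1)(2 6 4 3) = (1 2)(3 4 7 5 6)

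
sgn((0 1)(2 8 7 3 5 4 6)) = -1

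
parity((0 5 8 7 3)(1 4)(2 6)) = even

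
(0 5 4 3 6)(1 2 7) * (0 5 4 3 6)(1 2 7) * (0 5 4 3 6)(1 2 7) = (0 3 5 6 4)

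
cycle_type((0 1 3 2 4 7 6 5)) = 8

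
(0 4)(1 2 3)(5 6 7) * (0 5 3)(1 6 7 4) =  (0 1 2)(3 6 4 5 7)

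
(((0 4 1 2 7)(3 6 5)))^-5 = (3 6 5)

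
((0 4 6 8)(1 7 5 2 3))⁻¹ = (0 8 6 4)(1 3 2 5 7)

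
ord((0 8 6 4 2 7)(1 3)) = 6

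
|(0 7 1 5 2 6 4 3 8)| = 9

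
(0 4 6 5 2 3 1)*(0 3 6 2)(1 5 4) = (0 1 3 5)(2 6 4)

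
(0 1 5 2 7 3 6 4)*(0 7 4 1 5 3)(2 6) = (0 5 6 1 3 2 4 7)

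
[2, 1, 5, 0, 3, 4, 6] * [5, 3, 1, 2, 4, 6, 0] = [1, 3, 6, 5, 2, 4, 0]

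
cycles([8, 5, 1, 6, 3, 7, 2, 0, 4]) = (0 8 4 3 6 2 1 5 7)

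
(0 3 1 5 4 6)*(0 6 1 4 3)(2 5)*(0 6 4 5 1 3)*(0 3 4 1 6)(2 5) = (1 5 3 2 6)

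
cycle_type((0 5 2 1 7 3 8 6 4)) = 9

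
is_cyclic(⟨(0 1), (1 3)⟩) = no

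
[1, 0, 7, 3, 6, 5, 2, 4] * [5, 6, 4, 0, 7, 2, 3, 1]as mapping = [0→6, 1→5, 2→1, 3→0, 4→3, 5→2, 6→4, 7→7]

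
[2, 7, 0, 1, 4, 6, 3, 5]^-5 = [2, 1, 0, 3, 4, 5, 6, 7]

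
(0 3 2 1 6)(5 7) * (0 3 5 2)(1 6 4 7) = (0 5 1 4 7 2 6 3)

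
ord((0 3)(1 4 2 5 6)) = 10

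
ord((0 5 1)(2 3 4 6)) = 12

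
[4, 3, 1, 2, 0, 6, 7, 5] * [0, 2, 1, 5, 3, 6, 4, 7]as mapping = [0→3, 1→5, 2→2, 3→1, 4→0, 5→4, 6→7, 7→6]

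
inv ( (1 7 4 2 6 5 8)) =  (1 8 5 6 2 4 7)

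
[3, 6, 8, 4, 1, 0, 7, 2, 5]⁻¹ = [5, 4, 7, 0, 3, 8, 1, 6, 2]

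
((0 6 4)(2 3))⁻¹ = (0 4 6)(2 3)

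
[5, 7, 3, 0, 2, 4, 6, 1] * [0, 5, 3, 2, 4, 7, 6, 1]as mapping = [0→7, 1→1, 2→2, 3→0, 4→3, 5→4, 6→6, 7→5]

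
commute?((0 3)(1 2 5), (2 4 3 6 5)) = no:(0 3)(1 2 5) * (2 4 3 6 5) = (0 6 5 1 4 3), (2 4 3 6 5) * (0 3)(1 2 5) = (0 3 6 1 2 4)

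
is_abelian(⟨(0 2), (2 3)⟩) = no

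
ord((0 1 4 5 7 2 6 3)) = 8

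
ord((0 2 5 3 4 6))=6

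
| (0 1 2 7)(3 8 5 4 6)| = 20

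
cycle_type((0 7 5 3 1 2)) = 6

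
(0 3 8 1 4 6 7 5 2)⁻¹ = (0 2 5 7 6 4 1 8 3)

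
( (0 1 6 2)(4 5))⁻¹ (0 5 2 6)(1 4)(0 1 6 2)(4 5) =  (0 2 1 4)(5 6)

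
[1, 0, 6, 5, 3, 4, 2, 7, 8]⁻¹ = [1, 0, 6, 4, 5, 3, 2, 7, 8]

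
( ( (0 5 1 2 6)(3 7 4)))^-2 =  (0 2 5 6 1)(3 7 4)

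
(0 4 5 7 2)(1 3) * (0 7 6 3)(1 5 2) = (0 4 2 7 1)(3 5 6)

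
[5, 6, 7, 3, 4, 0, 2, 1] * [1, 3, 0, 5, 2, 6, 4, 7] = [6, 4, 7, 5, 2, 1, 0, 3]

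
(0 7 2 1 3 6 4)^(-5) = (0 2 3 4 7 1 6)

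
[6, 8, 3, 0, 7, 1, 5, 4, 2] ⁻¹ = [3, 5, 8, 2, 7, 6, 0, 4, 1] 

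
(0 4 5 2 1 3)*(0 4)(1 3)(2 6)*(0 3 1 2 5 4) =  (0 3)(1 2)(5 6)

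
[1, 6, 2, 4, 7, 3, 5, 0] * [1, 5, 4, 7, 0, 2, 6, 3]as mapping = [0→5, 1→6, 2→4, 3→0, 4→3, 5→7, 6→2, 7→1]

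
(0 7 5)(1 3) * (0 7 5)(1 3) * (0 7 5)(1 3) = (1 3)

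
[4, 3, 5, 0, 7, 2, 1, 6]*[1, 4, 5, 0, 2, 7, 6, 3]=[2, 0, 7, 1, 3, 5, 4, 6]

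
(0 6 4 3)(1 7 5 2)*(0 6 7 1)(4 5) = (0 7 4 3 6 5 2)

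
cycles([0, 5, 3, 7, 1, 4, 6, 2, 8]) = (1 5 4)(2 3 7)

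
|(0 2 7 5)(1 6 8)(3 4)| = 12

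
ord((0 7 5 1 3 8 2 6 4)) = 9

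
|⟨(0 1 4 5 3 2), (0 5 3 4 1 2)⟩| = 120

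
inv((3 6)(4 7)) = (3 6)(4 7)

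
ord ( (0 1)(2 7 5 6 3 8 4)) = 14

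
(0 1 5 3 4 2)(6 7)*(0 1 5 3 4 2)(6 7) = (0 5 4)(1 3 2)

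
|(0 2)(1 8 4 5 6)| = 10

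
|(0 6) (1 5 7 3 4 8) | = 6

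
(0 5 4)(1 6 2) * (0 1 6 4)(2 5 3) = (0 3 2 6 5)(1 4)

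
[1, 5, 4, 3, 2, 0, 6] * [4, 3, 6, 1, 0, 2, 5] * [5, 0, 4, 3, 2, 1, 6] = [3, 4, 5, 0, 6, 2, 1]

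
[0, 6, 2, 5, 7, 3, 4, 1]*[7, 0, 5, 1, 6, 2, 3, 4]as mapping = [0→7, 1→3, 2→5, 3→2, 4→4, 5→1, 6→6, 7→0]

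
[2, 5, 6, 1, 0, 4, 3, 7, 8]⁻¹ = [4, 3, 0, 6, 5, 1, 2, 7, 8]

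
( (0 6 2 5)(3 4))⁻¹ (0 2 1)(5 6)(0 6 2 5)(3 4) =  (0 2)(1 6 5)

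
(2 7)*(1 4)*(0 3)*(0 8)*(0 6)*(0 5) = (0 3 8 6 5)(1 4)(2 7)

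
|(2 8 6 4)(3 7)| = 4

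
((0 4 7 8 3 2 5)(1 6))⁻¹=(0 5 2 3 8 7 4)(1 6)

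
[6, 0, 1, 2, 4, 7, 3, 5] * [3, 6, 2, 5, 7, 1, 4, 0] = [4, 3, 6, 2, 7, 0, 5, 1]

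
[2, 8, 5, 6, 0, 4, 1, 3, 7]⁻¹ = [4, 6, 0, 7, 5, 2, 3, 8, 1]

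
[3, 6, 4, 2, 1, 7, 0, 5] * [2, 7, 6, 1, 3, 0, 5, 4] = [1, 5, 3, 6, 7, 4, 2, 0]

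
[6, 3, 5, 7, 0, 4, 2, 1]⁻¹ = [4, 7, 6, 1, 5, 2, 0, 3]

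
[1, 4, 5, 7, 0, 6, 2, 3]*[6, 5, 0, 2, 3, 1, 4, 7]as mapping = [0→5, 1→3, 2→1, 3→7, 4→6, 5→4, 6→0, 7→2]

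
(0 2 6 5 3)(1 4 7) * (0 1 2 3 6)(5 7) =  (0 3 1 4 5 6 7 2)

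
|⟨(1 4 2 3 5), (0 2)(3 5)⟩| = 360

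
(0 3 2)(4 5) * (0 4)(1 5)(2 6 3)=(0 2 4 1 5)(3 6)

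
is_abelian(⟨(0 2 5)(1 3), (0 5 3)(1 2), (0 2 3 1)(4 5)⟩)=no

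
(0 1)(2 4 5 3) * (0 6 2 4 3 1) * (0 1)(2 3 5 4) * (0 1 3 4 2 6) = (0 3 6 4 2 5 1)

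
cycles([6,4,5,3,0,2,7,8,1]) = (0 6 7 8 1 4)(2 5)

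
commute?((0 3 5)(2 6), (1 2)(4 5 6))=no:(0 3 5)(2 6)*(1 2)(4 5 6)=(0 3 6 1 2 4 5), (1 2)(4 5 6)*(0 3 5)(2 6)=(0 3 5 2 1 6 4)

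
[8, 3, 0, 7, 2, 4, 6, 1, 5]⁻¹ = [2, 7, 4, 1, 5, 8, 6, 3, 0]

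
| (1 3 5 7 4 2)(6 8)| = 6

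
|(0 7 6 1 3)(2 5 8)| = 15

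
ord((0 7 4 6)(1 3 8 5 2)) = 20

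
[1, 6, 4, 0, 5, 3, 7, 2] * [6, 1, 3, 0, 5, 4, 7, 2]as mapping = [0→1, 1→7, 2→5, 3→6, 4→4, 5→0, 6→2, 7→3]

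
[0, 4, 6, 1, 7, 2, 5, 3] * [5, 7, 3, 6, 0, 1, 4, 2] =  [5, 0, 4, 7, 2, 3, 1, 6]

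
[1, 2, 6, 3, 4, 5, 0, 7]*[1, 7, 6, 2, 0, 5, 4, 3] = [7, 6, 4, 2, 0, 5, 1, 3]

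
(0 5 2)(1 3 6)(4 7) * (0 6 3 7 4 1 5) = (1 7)(2 6 5)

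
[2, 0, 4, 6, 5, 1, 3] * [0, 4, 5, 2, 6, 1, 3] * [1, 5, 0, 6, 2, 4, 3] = [4, 1, 3, 6, 5, 2, 0]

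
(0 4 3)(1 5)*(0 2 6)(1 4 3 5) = (0 3 2 6)(4 5)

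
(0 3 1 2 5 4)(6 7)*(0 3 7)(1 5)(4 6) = (0 7 4 3 5 6)(1 2)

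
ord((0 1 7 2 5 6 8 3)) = 8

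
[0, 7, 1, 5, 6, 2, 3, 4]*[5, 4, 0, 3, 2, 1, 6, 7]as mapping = [0→5, 1→7, 2→4, 3→1, 4→6, 5→0, 6→3, 7→2]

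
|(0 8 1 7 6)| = 5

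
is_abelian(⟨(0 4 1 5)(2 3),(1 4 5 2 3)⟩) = no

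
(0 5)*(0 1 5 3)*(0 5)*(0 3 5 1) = (0 5)(1 3)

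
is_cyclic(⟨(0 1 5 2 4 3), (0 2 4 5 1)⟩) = no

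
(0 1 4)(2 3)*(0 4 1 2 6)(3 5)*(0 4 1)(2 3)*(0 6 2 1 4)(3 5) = (0 5 1 6)(2 3)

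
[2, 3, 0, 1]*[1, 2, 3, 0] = [3, 0, 1, 2]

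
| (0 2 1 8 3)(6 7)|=10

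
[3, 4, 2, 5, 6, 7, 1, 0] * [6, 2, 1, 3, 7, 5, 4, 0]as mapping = [0→3, 1→7, 2→1, 3→5, 4→4, 5→0, 6→2, 7→6]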